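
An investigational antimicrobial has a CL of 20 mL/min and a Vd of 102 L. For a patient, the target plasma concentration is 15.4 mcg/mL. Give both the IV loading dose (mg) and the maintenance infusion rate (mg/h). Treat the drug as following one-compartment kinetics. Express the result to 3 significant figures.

Loading: fill Vd to C_target → 102.0 L × 15.4 mg/L = 1571 mg
CL = 20 mL/min × 60/1000 = 1.200 L/h
Maintenance: replace elimination → rate = CL × Css = 1.200 × 15.4 = 18.48 mg/h

(a) 1570 mg; (b) 18.5 mg/h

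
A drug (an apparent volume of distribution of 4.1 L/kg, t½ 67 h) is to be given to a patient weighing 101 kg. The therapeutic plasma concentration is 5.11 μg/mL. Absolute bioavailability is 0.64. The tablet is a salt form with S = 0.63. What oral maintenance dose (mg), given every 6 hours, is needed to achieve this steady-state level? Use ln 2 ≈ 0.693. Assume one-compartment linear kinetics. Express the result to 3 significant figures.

326 mg

Vd(total) = 101 kg × 4.1 L/kg = 414.1 L
k = 0.693/67 = 0.01034 h⁻¹, so CL = k·Vd = 0.01034 × 414.1 = 4.282 L/h
D = CL × Css × τ / F / S = 4.282 × 5.11 × 6 / 0.64 / 0.63 = 325.6 mg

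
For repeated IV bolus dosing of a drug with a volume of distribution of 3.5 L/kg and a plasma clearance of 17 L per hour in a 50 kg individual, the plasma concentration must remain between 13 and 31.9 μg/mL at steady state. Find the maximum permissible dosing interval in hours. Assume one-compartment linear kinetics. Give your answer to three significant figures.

9.24 h

Vd(total) = 50 kg × 3.5 L/kg = 175.0 L
k = CL / Vd = 17.00 / 175.0 = 0.09714 h⁻¹
Between IV bolus doses, concentration decays as C = C₀·e^(−kτ), so C_peak/C_trough = e^(kτ).
τ_max = ln(C_peak/C_trough) / k = ln(31.9/13) / 0.09714 = 0.8977 / 0.09714 = 9.241 h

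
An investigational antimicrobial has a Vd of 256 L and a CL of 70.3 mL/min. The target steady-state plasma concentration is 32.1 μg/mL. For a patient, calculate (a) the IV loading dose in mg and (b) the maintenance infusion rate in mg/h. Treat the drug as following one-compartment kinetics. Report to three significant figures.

(a) 8220 mg; (b) 135 mg/h

LD = Vd · C_target = 256.0 × 32.1 = 8218 mg
Convert clearance: 70.3 mL/min × 60 min/h ÷ 1000 mL/L = 4.218 L/h
Maintenance infusion rate = CL × Css = 4.218 × 32.1 = 135.4 mg/h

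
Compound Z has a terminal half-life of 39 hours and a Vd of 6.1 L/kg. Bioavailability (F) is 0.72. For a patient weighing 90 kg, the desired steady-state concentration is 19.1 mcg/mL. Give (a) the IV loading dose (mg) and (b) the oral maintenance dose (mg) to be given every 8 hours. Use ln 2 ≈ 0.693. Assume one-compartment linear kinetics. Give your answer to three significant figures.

Total Vd = 6.1 × 90 = 549.0 L
LD = Vd × C = 549.0 × 19.1 = 10490 mg
CL = 0.693 × Vd / t½ = 0.693 × 549.0 / 39 = 9.755 L/h
D = CL × Css × τ / F = 9.755 × 19.1 × 8 / 0.72 = 2070 mg

(a) 10500 mg; (b) 2070 mg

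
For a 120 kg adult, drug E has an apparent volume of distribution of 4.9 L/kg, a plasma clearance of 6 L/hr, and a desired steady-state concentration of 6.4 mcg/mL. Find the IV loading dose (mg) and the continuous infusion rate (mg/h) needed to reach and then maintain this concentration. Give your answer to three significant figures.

Vd(total) = 120 kg × 4.9 L/kg = 588.0 L
Loading: fill Vd to C_target → 588.0 L × 6.4 mg/L = 3763 mg
Maintenance: replace elimination → rate = CL × Css = 6.000 × 6.4 = 38.40 mg/h

(a) 3760 mg; (b) 38.4 mg/h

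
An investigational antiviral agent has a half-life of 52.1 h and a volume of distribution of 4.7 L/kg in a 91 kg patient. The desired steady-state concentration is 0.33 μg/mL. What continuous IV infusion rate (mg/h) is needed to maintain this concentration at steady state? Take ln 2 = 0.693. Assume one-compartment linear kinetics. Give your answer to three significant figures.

1.88 mg/h

Vd = 4.7 L/kg × 91 kg = 427.7 L
CL = ln 2 · Vd / t½ = 0.693 × 427.7 / 52.1 = 5.689 L/h
Infusion rate = CL × Css = 5.689 × 0.33 = 1.877 mg/h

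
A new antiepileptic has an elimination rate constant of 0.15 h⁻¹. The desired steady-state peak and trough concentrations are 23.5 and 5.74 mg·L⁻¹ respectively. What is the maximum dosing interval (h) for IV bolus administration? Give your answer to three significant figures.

Between IV bolus doses, concentration decays as C = C₀·e^(−kτ), so C_peak/C_trough = e^(kτ).
τ_max = ln(C_peak/C_trough) / k = ln(23.5/5.74) / 0.1500 = 1.410 / 0.1500 = 9.400 h

9.40 h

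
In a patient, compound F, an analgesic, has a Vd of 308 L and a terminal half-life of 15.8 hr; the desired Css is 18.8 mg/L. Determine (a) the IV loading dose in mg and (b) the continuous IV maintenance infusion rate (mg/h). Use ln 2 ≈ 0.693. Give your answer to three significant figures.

(a) 5790 mg; (b) 254 mg/h

LD = Vd × C = 308.0 × 18.8 = 5790 mg
CL = 0.693 × Vd / t½ = 0.693 × 308.0 / 15.8 = 13.51 L/h
Infusion rate = CL × Css = 13.51 × 18.8 = 254.0 mg/h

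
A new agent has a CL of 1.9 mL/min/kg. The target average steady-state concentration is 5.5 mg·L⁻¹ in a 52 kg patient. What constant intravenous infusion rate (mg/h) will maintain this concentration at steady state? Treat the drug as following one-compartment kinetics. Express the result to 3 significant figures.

CL = 1.9 mL/min/kg × 52 kg = 98.80 mL/min = 98.80 × 60/1000 = 5.928 L/h
At steady state, infusion rate equals elimination rate: rate in = CL × Css.
Rate = CL × Css = 5.928 × 5.5 = 32.60 mg/h

32.6 mg/h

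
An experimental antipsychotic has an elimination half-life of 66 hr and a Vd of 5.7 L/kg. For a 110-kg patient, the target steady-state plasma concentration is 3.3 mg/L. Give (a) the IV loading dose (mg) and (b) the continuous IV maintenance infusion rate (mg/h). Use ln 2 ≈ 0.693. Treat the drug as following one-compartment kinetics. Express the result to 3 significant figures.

(a) 2070 mg; (b) 21.7 mg/h

Vd(total) = 110 kg × 5.7 L/kg = 627.0 L
LD = Vd × C = 627.0 × 3.3 = 2069 mg
CL = 0.693 × Vd / t½ = 0.693 × 627.0 / 66 = 6.584 L/h
Infusion rate = CL × Css = 6.584 × 3.3 = 21.73 mg/h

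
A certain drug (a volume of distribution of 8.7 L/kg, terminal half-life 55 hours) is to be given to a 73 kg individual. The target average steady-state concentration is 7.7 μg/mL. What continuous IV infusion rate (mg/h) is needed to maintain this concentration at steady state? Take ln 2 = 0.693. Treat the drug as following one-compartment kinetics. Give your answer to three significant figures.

61.6 mg/h

Vd(total) = 73 kg × 8.7 L/kg = 635.1 L
CL = ln 2 · Vd / t½ = 0.693 × 635.1 / 55 = 8.002 L/h
Infusion rate = CL × Css = 8.002 × 7.7 = 61.62 mg/h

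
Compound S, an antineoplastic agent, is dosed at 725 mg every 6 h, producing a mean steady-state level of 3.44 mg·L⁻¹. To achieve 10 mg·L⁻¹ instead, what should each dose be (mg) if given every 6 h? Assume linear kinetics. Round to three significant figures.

With linear kinetics, Css is proportional to dose rate (D/τ) at fixed clearance.
D₂ = D₁ × (Css,target / Css,current) = 725 × 10/3.44 = 2108 mg

2110 mg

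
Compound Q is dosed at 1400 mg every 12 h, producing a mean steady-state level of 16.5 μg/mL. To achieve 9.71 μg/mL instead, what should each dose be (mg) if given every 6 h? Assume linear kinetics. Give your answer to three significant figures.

412 mg

With linear kinetics, Css is proportional to dose rate (D/τ) at fixed clearance.
D₂ = D₁ × (Css,target / Css,current) × (τ₂/τ₁) = 1400 × (9.71/16.5) × (6/12) = 411.9 mg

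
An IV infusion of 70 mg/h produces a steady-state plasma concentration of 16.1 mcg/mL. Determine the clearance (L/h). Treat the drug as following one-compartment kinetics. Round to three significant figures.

4.35 L/h

At steady state, infusion rate = CL × Css, so CL = rate / Css.
CL = 70 / 16.1 = 4.348 L/h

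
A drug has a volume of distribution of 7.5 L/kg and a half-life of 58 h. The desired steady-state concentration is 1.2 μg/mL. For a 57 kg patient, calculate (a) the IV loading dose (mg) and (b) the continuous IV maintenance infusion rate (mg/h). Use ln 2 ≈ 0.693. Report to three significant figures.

Vd(total) = 57 kg × 7.5 L/kg = 427.5 L
LD = Vd × C = 427.5 × 1.2 = 513.0 mg
CL = 0.693 × Vd / t½ = 0.693 × 427.5 / 58 = 5.108 L/h
Infusion rate = CL × Css = 5.108 × 1.2 = 6.130 mg/h

(a) 513 mg; (b) 6.13 mg/h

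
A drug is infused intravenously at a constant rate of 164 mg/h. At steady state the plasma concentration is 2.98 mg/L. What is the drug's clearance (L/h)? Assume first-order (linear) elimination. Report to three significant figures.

At steady state, infusion rate = CL × Css, so CL = rate / Css.
CL = 164 / 2.98 = 55.03 L/h

55.0 L/h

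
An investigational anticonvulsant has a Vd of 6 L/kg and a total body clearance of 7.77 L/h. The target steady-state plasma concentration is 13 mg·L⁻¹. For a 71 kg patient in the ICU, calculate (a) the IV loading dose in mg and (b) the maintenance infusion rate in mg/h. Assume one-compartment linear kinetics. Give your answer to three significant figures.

Total Vd = 6 × 71 = 426.0 L
LD = Vd · C_target = 426.0 × 13 = 5538 mg
Infusion rate = 7.770 L/h × 13 mg/L = 101.0 mg/h

(a) 5540 mg; (b) 101 mg/h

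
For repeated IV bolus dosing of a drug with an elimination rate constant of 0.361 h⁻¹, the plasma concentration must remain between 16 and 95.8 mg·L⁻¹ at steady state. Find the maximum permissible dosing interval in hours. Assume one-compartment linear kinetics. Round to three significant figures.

4.96 h

Between IV bolus doses, concentration decays as C = C₀·e^(−kτ), so C_peak/C_trough = e^(kτ).
τ_max = ln(C_peak/C_trough) / k = ln(95.8/16) / 0.3610 = 1.790 / 0.3610 = 4.958 h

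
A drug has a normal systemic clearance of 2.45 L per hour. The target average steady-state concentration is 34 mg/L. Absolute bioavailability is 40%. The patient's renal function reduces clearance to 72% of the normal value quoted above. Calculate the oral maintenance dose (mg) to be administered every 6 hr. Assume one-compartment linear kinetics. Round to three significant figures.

900 mg

Patient clearance = 0.72 × 2.450 = 1.764 L/h
At steady state, dose per interval replaces the amount cleared in that interval: F·D/τ = CL·Css.
D = CL × Css × τ / F = 1.764 × 34 × 6 / 0.4 = 899.6 mg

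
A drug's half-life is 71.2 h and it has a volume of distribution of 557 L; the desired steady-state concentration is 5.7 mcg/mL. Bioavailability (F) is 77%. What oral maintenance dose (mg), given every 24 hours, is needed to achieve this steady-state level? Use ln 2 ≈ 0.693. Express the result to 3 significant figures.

CL = ln 2 · Vd / t½ = 0.693 × 557.0 / 71.2 = 5.421 L/h
D = CL × Css × τ / F = 5.421 × 5.7 × 24 / 0.77 = 963.1 mg

963 mg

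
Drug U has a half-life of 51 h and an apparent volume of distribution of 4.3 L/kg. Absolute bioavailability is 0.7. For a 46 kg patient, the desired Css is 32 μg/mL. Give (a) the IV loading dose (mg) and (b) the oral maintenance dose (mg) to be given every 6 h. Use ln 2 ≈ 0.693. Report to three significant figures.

Total Vd = 4.3 × 46 = 197.8 L
LD = Vd × C = 197.8 × 32 = 6330 mg
CL = 0.693 × Vd / t½ = 0.693 × 197.8 / 51 = 2.688 L/h
D = CL × Css × τ / F = 2.688 × 32 × 6 / 0.7 = 737.3 mg

(a) 6330 mg; (b) 737 mg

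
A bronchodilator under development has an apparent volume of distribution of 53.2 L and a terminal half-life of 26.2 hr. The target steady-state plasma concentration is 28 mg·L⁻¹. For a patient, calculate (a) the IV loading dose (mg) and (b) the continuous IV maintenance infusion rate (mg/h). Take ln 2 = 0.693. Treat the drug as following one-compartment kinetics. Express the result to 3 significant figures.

(a) 1490 mg; (b) 39.4 mg/h

LD = Vd × C = 53.20 × 28 = 1490 mg
CL = 0.693 × Vd / t½ = 0.693 × 53.20 / 26.2 = 1.407 L/h
Infusion rate = CL × Css = 1.407 × 28 = 39.40 mg/h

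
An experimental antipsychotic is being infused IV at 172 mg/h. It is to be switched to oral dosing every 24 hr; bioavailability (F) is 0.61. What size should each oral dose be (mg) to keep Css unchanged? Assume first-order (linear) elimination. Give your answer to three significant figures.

6770 mg

To maintain the same Css, the systemic dosing rate must be unchanged: F·D/τ = infusion rate.
D = rate × τ / F = 172 × 24 / 0.61 = 6767 mg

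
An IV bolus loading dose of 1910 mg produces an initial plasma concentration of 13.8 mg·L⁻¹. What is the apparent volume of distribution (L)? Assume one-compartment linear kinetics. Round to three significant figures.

138 L

Immediately after an IV bolus, C₀ = Dose / Vd, so Vd = Dose / C₀.
Vd = 1910 / 13.8 = 138.4 L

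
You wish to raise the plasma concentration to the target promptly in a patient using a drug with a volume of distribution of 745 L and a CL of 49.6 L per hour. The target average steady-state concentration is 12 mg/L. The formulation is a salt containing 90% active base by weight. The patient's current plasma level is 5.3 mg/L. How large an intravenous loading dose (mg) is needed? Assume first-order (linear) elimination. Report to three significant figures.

Concentration deficit ΔC = 12 − 5.3 = 6.700 mg/L
LD = Vd × ΔC / S = 745.0 × 6.700 / 0.9 = 5546 mg

5550 mg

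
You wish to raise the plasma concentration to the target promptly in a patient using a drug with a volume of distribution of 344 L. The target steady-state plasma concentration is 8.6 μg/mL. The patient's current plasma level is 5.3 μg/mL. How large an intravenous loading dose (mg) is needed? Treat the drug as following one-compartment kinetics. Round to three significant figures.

1140 mg

The loading dose fills Vd to the target concentration.
Concentration deficit ΔC = 8.6 − 5.3 = 3.300 mg/L
LD = Vd × ΔC = 344.0 × 3.300 = 1135 mg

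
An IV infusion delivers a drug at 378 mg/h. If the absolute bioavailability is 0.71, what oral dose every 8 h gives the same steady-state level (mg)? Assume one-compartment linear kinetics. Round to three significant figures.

4260 mg

To maintain the same Css, the systemic dosing rate must be unchanged: F·D/τ = infusion rate.
D = rate × τ / F = 378 × 8 / 0.71 = 4259 mg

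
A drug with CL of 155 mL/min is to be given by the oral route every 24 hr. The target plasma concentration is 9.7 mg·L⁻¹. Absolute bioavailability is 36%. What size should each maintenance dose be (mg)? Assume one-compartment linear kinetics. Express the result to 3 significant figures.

Convert clearance: 155 mL/min × 60 min/h ÷ 1000 mL/L = 9.300 L/h
D = CL × Css × τ / F = 9.300 × 9.7 × 24 / 0.36 = 6014 mg

6010 mg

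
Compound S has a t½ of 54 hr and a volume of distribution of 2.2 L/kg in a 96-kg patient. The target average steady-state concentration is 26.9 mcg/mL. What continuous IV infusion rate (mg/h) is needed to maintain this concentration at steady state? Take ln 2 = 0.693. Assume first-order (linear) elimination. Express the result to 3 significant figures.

Total Vd = 2.2 × 96 = 211.2 L
k = 0.693/54 = 0.01283 h⁻¹, so CL = k·Vd = 0.01283 × 211.2 = 2.710 L/h
Infusion rate = CL × Css = 2.710 × 26.9 = 72.90 mg/h

72.9 mg/h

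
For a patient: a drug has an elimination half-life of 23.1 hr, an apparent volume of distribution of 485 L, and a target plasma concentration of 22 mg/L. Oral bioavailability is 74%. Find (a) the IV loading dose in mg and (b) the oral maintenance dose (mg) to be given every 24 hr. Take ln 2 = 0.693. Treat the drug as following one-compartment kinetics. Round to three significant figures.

LD = Vd × C = 485.0 × 22 = 10670 mg
CL = 0.693 × Vd / t½ = 0.693 × 485.0 / 23.1 = 14.55 L/h
D = CL × Css × τ / F = 14.55 × 22 × 24 / 0.74 = 10380 mg

(a) 10700 mg; (b) 10400 mg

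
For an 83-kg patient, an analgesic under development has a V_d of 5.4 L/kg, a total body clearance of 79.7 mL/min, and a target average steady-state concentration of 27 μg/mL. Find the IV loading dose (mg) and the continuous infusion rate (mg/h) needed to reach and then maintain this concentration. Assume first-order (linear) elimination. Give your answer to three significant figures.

Vd = 5.4 L/kg × 83 kg = 448.2 L
Loading: fill Vd to C_target → 448.2 L × 27 mg/L = 12100 mg
CL = 79.7 mL/min × 60/1000 = 4.782 L/h
Maintenance infusion rate = CL × Css = 4.782 × 27 = 129.1 mg/h

(a) 12100 mg; (b) 129 mg/h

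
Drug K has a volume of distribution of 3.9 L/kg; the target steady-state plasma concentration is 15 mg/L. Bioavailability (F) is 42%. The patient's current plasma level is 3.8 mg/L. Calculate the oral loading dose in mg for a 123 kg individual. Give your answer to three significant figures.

12800 mg

Vd(total) = 123 kg × 3.9 L/kg = 479.7 L
Concentration deficit ΔC = 15 − 3.8 = 11.20 mg/L
LD = Vd × ΔC / F = 479.7 × 11.20 / 0.42 = 12790 mg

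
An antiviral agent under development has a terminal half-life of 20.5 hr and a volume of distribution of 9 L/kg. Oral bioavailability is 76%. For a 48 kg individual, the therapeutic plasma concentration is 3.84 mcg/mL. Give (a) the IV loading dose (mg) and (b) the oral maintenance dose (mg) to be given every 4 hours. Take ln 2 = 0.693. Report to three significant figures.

Total Vd = 9 × 48 = 432.0 L
LD = Vd × C = 432.0 × 3.84 = 1659 mg
CL = 0.693 × Vd / t½ = 0.693 × 432.0 / 20.5 = 14.60 L/h
D = CL × Css × τ / F = 14.60 × 3.84 × 4 / 0.76 = 295.1 mg

(a) 1660 mg; (b) 295 mg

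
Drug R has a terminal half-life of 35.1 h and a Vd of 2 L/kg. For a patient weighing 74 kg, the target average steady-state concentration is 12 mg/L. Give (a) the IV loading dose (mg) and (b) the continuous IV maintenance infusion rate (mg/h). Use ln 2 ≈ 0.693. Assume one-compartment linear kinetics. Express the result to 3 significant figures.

Vd = 2 L/kg × 74 kg = 148.0 L
LD = Vd × C = 148.0 × 12 = 1776 mg
CL = 0.693 × Vd / t½ = 0.693 × 148.0 / 35.1 = 2.922 L/h
Infusion rate = CL × Css = 2.922 × 12 = 35.06 mg/h

(a) 1780 mg; (b) 35.1 mg/h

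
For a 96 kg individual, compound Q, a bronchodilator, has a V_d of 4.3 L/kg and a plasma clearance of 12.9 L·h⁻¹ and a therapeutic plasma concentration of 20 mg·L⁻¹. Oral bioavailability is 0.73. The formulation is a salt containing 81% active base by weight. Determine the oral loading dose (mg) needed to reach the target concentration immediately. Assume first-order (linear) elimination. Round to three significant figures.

14000 mg

Total Vd = 4.3 × 96 = 412.8 L
LD = Vd × C / F / S = 412.8 × 20.00 / 0.73 / 0.81 = 13960 mg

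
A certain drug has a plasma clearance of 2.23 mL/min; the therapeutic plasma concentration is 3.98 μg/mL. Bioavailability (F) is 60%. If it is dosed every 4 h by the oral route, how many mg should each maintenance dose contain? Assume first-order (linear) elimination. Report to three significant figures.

CL = 2.23 mL/min × 60/1000 = 0.1338 L/h
D = CL × Css × τ / F = 0.1338 × 3.98 × 4 / 0.6 = 3.550 mg

3.55 mg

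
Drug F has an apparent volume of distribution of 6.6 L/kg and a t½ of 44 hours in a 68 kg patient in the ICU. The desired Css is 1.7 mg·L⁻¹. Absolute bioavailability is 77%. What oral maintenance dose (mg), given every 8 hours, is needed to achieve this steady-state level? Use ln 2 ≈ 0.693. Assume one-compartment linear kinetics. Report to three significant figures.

Vd = 6.6 L/kg × 68 kg = 448.8 L
CL = 0.693 × Vd / t½ = 0.693 × 448.8 / 44 = 7.069 L/h
D = CL × Css × τ / F = 7.069 × 1.7 × 8 / 0.77 = 124.9 mg

125 mg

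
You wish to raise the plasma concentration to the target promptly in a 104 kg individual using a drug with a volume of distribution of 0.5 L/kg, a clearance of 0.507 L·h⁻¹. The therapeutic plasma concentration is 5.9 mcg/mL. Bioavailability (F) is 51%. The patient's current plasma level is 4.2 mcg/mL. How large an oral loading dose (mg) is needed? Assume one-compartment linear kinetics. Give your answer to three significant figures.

Vd = 0.5 L/kg × 104 kg = 52.00 L
Concentration deficit ΔC = 5.9 − 4.2 = 1.700 mg/L
LD = Vd × ΔC / F = 52.00 × 1.700 / 0.51 = 173.3 mg

173 mg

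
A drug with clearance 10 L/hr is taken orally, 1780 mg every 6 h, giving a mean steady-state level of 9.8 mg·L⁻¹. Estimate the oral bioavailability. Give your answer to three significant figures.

0.330

F·D/τ = CL·Css at steady state → F = CL·Css·τ / D.
F = 10 × 9.8 × 6 / 1780 = 0.330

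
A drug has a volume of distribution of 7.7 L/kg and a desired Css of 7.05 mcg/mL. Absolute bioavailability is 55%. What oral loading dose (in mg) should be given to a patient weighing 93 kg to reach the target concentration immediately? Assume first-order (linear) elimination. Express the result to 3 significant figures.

Total Vd = 7.7 × 93 = 716.1 L
LD = Vd × C / F = 716.1 × 7.050 / 0.55 = 9179 mg

9180 mg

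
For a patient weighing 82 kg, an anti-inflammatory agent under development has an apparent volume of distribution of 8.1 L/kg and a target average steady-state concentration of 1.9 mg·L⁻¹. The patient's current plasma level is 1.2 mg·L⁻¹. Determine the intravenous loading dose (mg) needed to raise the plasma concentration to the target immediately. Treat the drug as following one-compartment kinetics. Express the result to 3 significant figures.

Total Vd = 8.1 × 82 = 664.2 L
Concentration deficit ΔC = 1.9 − 1.2 = 0.7000 mg/L
LD = Vd × ΔC = 664.2 × 0.7000 = 464.9 mg

465 mg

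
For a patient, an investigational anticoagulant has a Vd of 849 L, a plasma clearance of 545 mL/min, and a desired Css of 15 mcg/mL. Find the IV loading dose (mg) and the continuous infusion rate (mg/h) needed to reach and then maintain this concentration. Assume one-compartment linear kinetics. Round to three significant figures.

Loading: fill Vd to C_target → 849.0 L × 15 mg/L = 12740 mg
Convert clearance: 545 mL/min × 60 min/h ÷ 1000 mL/L = 32.70 L/h
Maintenance: replace elimination → rate = CL × Css = 32.70 × 15 = 490.5 mg/h

(a) 12700 mg; (b) 491 mg/h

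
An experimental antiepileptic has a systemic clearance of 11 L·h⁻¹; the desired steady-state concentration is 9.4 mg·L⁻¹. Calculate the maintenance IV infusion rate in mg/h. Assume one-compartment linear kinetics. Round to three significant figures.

103 mg/h

R₀ = 11.00 × 9.4 = 103.4 mg/h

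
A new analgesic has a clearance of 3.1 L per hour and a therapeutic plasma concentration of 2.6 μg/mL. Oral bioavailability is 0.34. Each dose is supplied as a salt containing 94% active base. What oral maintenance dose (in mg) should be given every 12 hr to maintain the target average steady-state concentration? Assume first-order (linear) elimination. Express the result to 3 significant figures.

D = CL × Css × τ / F / S = 3.100 × 2.6 × 12 / 0.34 / 0.94 = 302.6 mg

303 mg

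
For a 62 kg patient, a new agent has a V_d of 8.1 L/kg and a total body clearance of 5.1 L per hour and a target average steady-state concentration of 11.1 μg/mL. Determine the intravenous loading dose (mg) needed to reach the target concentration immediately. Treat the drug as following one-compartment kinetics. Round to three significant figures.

Vd(total) = 62 kg × 8.1 L/kg = 502.2 L
LD = Vd × C = 502.2 × 11.10 = 5574 mg

5570 mg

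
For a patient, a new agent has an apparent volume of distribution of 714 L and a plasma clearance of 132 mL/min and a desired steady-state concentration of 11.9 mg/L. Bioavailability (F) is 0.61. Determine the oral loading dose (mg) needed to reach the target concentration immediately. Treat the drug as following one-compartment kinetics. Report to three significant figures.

LD = Vd × C / F = 714.0 × 11.90 / 0.61 = 13930 mg

13900 mg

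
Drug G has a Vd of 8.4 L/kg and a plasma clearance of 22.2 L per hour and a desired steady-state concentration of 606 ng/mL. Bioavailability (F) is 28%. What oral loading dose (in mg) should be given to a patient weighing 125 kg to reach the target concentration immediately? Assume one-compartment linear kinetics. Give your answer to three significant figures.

Vd = 8.4 L/kg × 125 kg = 1050 L
C = 606 ng/mL = 0.6060 mg/L
LD = Vd × C / F = 1050 × 0.6060 / 0.28 = 2273 mg

2270 mg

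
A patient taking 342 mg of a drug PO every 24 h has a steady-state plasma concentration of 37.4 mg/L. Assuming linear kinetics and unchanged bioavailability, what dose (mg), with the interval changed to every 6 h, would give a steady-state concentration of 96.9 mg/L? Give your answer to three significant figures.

222 mg

For first-order elimination, Css ∝ F·D/(CL·τ); F and CL are unchanged, so Css ∝ D/τ.
D₂ = D₁ × (Css,target / Css,current) × (τ₂/τ₁) = 342 × (96.9/37.4) × (6/24) = 221.5 mg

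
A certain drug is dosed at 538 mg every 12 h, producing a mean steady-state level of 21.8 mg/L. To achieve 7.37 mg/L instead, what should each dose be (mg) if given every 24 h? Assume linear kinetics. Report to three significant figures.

364 mg

For first-order elimination, Css ∝ F·D/(CL·τ); F and CL are unchanged, so Css ∝ D/τ.
D₂ = D₁ × (Css,target / Css,current) × (τ₂/τ₁) = 538 × (7.37/21.8) × (24/12) = 363.8 mg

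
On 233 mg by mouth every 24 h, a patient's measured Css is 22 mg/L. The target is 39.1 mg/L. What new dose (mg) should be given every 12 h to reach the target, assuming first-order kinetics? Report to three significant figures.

With linear kinetics, Css is proportional to dose rate (D/τ) at fixed clearance.
D₂ = D₁ × (Css,target / Css,current) × (τ₂/τ₁) = 233 × (39.1/22) × (12/24) = 207.1 mg

207 mg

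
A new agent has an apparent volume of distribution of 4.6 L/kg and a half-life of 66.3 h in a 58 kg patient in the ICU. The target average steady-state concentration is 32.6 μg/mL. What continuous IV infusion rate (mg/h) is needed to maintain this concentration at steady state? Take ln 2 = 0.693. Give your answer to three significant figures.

90.9 mg/h

Vd(total) = 58 kg × 4.6 L/kg = 266.8 L
CL = ln 2 · Vd / t½ = 0.693 × 266.8 / 66.3 = 2.789 L/h
Infusion rate = CL × Css = 2.789 × 32.6 = 90.92 mg/h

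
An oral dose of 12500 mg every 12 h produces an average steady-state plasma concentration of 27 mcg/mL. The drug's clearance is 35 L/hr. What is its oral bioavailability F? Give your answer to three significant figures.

F·D/τ = CL·Css at steady state → F = CL·Css·τ / D.
F = 35 × 27 × 12 / 12500 = 0.907

0.907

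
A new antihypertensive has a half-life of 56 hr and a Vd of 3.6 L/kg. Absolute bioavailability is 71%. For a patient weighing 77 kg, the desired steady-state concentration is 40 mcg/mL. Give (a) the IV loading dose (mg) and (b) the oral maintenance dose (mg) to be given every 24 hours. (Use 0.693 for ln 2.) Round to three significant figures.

Total Vd = 3.6 × 77 = 277.2 L
LD = Vd × C = 277.2 × 40 = 11090 mg
CL = 0.693 × Vd / t½ = 0.693 × 277.2 / 56 = 3.430 L/h
D = CL × Css × τ / F = 3.430 × 40 × 24 / 0.71 = 4638 mg

(a) 11100 mg; (b) 4640 mg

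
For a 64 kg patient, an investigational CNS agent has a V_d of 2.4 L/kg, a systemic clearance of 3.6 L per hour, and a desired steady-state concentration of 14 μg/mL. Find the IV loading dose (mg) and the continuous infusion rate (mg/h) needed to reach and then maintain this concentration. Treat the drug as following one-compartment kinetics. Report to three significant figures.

Vd = 2.4 L/kg × 64 kg = 153.6 L
LD = Vd · C_target = 153.6 × 14 = 2150 mg
Maintenance infusion rate = CL × Css = 3.600 × 14 = 50.40 mg/h

(a) 2150 mg; (b) 50.4 mg/h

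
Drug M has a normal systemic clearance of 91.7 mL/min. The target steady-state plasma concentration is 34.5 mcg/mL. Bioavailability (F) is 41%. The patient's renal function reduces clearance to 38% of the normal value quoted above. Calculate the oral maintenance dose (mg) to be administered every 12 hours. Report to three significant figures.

2110 mg

CL = 91.7 mL/min × 60/1000 = 5.502 L/h
Patient clearance = 0.38 × 5.502 = 2.091 L/h
D = CL × Css × τ / F = 2.091 × 34.5 × 12 / 0.41 = 2111 mg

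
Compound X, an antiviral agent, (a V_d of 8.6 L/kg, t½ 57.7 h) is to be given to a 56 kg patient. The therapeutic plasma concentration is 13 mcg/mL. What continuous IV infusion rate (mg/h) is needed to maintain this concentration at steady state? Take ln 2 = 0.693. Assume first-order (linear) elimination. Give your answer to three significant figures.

Total Vd = 8.6 × 56 = 481.6 L
CL = 0.693 × Vd / t½ = 0.693 × 481.6 / 57.7 = 5.784 L/h
Infusion rate = CL × Css = 5.784 × 13 = 75.19 mg/h

75.2 mg/h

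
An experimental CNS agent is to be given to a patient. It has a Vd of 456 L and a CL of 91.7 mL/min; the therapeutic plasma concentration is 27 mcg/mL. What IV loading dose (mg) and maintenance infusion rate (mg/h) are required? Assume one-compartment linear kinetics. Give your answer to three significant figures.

Loading dose = Vd × C = 456.0 × 27 = 12310 mg
CL = 91.7 mL/min × 60/1000 = 5.502 L/h
Maintenance: replace elimination → rate = CL × Css = 5.502 × 27 = 148.6 mg/h

(a) 12300 mg; (b) 149 mg/h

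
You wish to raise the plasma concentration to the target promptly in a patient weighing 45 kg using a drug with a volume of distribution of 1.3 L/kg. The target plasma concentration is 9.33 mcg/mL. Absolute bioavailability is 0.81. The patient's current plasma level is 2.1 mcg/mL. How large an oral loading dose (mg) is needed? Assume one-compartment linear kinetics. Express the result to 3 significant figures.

522 mg

Vd = 1.3 L/kg × 45 kg = 58.50 L
Concentration deficit ΔC = 9.33 − 2.1 = 7.230 mg/L
LD = Vd × ΔC / F = 58.50 × 7.230 / 0.81 = 522.2 mg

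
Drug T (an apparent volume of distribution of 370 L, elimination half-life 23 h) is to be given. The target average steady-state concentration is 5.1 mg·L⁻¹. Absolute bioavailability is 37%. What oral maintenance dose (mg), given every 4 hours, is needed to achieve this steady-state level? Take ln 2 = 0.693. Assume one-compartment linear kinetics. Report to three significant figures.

CL = 0.693 × Vd / t½ = 0.693 × 370.0 / 23 = 11.15 L/h
D = CL × Css × τ / F = 11.15 × 5.1 × 4 / 0.37 = 614.8 mg

615 mg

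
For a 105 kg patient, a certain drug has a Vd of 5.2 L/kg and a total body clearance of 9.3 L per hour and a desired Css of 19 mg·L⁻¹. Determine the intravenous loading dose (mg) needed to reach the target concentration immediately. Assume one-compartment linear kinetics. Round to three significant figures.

Vd = 5.2 L/kg × 105 kg = 546.0 L
LD = Vd × C = 546.0 × 19.00 = 10370 mg

10400 mg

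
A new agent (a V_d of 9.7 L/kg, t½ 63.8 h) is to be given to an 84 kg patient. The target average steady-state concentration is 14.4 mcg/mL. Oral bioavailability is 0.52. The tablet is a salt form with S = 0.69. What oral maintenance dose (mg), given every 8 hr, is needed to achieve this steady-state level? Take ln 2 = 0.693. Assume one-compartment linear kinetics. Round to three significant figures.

2840 mg

Total Vd = 9.7 × 84 = 814.8 L
k = 0.693/63.8 = 0.01086 h⁻¹, so CL = k·Vd = 0.01086 × 814.8 = 8.849 L/h
D = CL × Css × τ / F / S = 8.849 × 14.4 × 8 / 0.52 / 0.69 = 2841 mg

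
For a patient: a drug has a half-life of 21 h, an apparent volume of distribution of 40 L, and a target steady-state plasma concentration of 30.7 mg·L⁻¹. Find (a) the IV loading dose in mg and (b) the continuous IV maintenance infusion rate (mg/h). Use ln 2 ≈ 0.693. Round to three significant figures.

(a) 1230 mg; (b) 40.5 mg/h

LD = Vd × C = 40.00 × 30.7 = 1228 mg
CL = 0.693 × Vd / t½ = 0.693 × 40.00 / 21 = 1.320 L/h
Infusion rate = CL × Css = 1.320 × 30.7 = 40.52 mg/h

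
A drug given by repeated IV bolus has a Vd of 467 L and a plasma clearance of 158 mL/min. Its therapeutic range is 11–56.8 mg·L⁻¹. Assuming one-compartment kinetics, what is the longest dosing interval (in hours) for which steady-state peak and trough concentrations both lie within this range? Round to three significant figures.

80.9 h

CL = 158 mL/min × 60/1000 = 9.480 L/h
k = CL / Vd = 9.480 / 467.0 = 0.02030 h⁻¹
Between IV bolus doses, concentration decays as C = C₀·e^(−kτ), so C_peak/C_trough = e^(kτ).
τ_max = ln(C_peak/C_trough) / k = ln(56.8/11) / 0.02030 = 1.642 / 0.02030 = 80.89 h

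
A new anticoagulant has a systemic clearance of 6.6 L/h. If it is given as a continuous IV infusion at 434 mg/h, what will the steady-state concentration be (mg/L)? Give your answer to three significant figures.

Css = rate / CL = 434 / 6.600 = 65.76 mg/L

65.8 mg/L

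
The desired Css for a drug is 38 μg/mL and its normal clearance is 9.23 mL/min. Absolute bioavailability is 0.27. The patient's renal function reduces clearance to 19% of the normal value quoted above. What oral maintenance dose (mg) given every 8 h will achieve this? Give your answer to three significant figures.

118 mg

CL = 9.23 mL/min = 9.23 × 0.06 = 0.5538 L/h
Patient clearance = 0.19 × 0.5538 = 0.1052 L/h
D = CL × Css × τ / F = 0.1052 × 38 × 8 / 0.27 = 118.4 mg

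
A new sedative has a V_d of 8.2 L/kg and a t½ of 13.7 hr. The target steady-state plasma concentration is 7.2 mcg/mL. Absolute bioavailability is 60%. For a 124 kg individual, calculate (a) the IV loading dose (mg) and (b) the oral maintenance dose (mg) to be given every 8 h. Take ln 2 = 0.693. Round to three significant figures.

(a) 7320 mg; (b) 4940 mg

Total Vd = 8.2 × 124 = 1017 L
LD = Vd × C = 1017 × 7.2 = 7322 mg
CL = 0.693 × Vd / t½ = 0.693 × 1017 / 13.7 = 51.44 L/h
D = CL × Css × τ / F = 51.44 × 7.2 × 8 / 0.6 = 4938 mg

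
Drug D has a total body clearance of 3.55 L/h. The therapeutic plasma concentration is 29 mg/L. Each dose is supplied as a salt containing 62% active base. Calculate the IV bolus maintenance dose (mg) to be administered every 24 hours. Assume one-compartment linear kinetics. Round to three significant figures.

At steady state, dose per interval replaces the amount cleared in that interval: S·D/τ = CL·Css.
D = CL × Css × τ / S = 3.550 × 29 × 24 / 0.62 = 3985 mg

3990 mg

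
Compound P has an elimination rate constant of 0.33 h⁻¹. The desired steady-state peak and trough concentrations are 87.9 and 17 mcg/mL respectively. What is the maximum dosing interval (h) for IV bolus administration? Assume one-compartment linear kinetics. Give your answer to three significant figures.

Between IV bolus doses, concentration decays as C = C₀·e^(−kτ), so C_peak/C_trough = e^(kτ).
τ_max = ln(C_peak/C_trough) / k = ln(87.9/17) / 0.3300 = 1.643 / 0.3300 = 4.979 h

4.98 h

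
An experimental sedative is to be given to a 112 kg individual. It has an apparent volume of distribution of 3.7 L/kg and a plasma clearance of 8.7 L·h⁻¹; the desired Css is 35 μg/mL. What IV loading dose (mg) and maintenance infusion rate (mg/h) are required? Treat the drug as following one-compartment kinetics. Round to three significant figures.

Vd = 3.7 L/kg × 112 kg = 414.4 L
Loading: fill Vd to C_target → 414.4 L × 35 mg/L = 14500 mg
Maintenance infusion rate = CL × Css = 8.700 × 35 = 304.5 mg/h

(a) 14500 mg; (b) 305 mg/h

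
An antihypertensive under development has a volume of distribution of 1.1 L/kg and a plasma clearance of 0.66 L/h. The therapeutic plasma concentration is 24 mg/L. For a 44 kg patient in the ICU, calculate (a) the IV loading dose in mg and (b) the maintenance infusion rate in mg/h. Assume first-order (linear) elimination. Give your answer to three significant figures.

(a) 1160 mg; (b) 15.8 mg/h

Vd(total) = 44 kg × 1.1 L/kg = 48.40 L
Loading dose = Vd × C = 48.40 × 24 = 1162 mg
Maintenance: replace elimination → rate = CL × Css = 0.6600 × 24 = 15.84 mg/h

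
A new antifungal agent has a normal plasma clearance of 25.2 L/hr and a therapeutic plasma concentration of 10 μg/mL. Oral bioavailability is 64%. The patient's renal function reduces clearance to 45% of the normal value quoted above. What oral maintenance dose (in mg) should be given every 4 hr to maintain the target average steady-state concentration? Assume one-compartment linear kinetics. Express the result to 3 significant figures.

Patient clearance = 0.45 × 25.20 = 11.34 L/h
D = CL × Css × τ / F = 11.34 × 10 × 4 / 0.64 = 708.8 mg

709 mg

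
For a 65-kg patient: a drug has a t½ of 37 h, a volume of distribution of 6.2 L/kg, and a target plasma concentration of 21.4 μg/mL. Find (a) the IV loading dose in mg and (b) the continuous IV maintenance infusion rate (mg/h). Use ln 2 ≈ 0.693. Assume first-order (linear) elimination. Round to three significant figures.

(a) 8620 mg; (b) 162 mg/h

Vd = 6.2 L/kg × 65 kg = 403.0 L
LD = Vd × C = 403.0 × 21.4 = 8624 mg
CL = 0.693 × Vd / t½ = 0.693 × 403.0 / 37 = 7.548 L/h
Infusion rate = CL × Css = 7.548 × 21.4 = 161.5 mg/h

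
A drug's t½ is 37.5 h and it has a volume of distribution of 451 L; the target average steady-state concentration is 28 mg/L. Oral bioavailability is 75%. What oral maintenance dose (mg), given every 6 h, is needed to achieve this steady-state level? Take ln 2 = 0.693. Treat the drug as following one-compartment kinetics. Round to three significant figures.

1870 mg

CL = ln 2 · Vd / t½ = 0.693 × 451.0 / 37.5 = 8.334 L/h
D = CL × Css × τ / F = 8.334 × 28 × 6 / 0.75 = 1867 mg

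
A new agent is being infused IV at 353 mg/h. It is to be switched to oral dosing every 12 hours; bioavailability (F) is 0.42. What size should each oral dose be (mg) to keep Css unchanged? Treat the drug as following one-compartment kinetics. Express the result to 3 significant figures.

10100 mg

To maintain the same Css, the systemic dosing rate must be unchanged: F·D/τ = infusion rate.
D = rate × τ / F = 353 × 12 / 0.42 = 10090 mg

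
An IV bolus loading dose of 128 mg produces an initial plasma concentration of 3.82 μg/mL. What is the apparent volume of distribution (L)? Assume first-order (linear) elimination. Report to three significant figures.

Immediately after an IV bolus, C₀ = Dose / Vd, so Vd = Dose / C₀.
Vd = 128 / 3.82 = 33.51 L

33.5 L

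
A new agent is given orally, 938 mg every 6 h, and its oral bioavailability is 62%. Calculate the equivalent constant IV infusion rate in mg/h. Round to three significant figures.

Equivalent systemic input: infusion rate = F·D/τ.
Rate = 0.62 × 938 / 6 = 96.93 mg/h

96.9 mg/h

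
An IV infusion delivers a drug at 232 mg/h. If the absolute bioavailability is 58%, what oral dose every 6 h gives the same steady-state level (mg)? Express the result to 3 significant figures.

To maintain the same Css, the systemic dosing rate must be unchanged: F·D/τ = infusion rate.
D = rate × τ / F = 232 × 6 / 0.58 = 2400 mg

2400 mg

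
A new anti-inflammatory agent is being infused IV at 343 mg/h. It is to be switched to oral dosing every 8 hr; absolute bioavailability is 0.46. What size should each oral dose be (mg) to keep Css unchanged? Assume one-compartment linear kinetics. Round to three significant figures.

5970 mg

To maintain the same Css, the systemic dosing rate must be unchanged: F·D/τ = infusion rate.
D = rate × τ / F = 343 × 8 / 0.46 = 5965 mg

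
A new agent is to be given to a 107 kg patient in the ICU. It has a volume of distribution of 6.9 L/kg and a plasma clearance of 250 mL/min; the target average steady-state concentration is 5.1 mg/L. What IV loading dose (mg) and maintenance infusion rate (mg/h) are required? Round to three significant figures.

Total Vd = 6.9 × 107 = 738.3 L
Loading dose = Vd × C = 738.3 × 5.1 = 3765 mg
CL = 250 mL/min = 250 × 0.06 = 15.00 L/h
Maintenance: replace elimination → rate = CL × Css = 15.00 × 5.1 = 76.50 mg/h

(a) 3770 mg; (b) 76.5 mg/h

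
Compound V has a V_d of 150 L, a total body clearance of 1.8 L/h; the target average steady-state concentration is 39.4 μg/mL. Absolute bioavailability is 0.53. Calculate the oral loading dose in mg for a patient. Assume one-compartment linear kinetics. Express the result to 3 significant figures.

LD = Vd × C / F = 150.0 × 39.40 / 0.53 = 11150 mg

11200 mg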